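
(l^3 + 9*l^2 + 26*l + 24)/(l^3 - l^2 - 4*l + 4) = (l^2 + 7*l + 12)/(l^2 - 3*l + 2)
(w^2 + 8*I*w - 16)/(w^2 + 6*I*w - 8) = (w + 4*I)/(w + 2*I)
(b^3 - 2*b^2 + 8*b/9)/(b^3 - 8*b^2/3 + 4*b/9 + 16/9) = b*(3*b - 2)/(3*b^2 - 4*b - 4)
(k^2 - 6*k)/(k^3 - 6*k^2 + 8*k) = (k - 6)/(k^2 - 6*k + 8)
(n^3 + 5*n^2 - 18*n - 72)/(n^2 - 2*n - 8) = (n^2 + 9*n + 18)/(n + 2)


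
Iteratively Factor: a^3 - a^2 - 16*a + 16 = (a - 4)*(a^2 + 3*a - 4) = (a - 4)*(a + 4)*(a - 1)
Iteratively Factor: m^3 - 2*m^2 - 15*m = (m - 5)*(m^2 + 3*m) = m*(m - 5)*(m + 3)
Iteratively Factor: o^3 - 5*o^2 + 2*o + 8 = (o + 1)*(o^2 - 6*o + 8) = (o - 4)*(o + 1)*(o - 2)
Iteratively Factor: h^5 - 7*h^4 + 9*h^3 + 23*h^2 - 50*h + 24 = (h - 1)*(h^4 - 6*h^3 + 3*h^2 + 26*h - 24) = (h - 1)^2*(h^3 - 5*h^2 - 2*h + 24) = (h - 4)*(h - 1)^2*(h^2 - h - 6) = (h - 4)*(h - 3)*(h - 1)^2*(h + 2)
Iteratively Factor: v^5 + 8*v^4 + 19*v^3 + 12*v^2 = (v + 4)*(v^4 + 4*v^3 + 3*v^2) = (v + 3)*(v + 4)*(v^3 + v^2) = v*(v + 3)*(v + 4)*(v^2 + v) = v*(v + 1)*(v + 3)*(v + 4)*(v)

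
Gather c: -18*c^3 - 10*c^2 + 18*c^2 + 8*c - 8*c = -18*c^3 + 8*c^2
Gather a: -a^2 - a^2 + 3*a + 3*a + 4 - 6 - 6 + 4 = -2*a^2 + 6*a - 4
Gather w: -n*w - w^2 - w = -w^2 + w*(-n - 1)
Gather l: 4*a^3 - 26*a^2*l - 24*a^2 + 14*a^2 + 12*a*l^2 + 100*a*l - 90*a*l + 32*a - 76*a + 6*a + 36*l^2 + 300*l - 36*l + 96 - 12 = 4*a^3 - 10*a^2 - 38*a + l^2*(12*a + 36) + l*(-26*a^2 + 10*a + 264) + 84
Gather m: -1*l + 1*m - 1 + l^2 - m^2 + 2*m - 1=l^2 - l - m^2 + 3*m - 2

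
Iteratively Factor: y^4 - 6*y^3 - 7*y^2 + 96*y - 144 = (y + 4)*(y^3 - 10*y^2 + 33*y - 36) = (y - 3)*(y + 4)*(y^2 - 7*y + 12) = (y - 3)^2*(y + 4)*(y - 4)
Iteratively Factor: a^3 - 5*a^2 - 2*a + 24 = (a - 4)*(a^2 - a - 6) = (a - 4)*(a + 2)*(a - 3)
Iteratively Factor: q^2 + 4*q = (q + 4)*(q)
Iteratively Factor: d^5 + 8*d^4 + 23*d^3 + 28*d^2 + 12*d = (d + 2)*(d^4 + 6*d^3 + 11*d^2 + 6*d) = (d + 1)*(d + 2)*(d^3 + 5*d^2 + 6*d) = (d + 1)*(d + 2)*(d + 3)*(d^2 + 2*d) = d*(d + 1)*(d + 2)*(d + 3)*(d + 2)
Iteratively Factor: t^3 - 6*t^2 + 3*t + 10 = (t + 1)*(t^2 - 7*t + 10) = (t - 2)*(t + 1)*(t - 5)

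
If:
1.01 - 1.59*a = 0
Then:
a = 0.64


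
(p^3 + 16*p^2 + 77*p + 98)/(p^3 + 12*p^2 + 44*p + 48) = (p^2 + 14*p + 49)/(p^2 + 10*p + 24)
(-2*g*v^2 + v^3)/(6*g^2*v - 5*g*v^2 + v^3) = v/(-3*g + v)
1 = 1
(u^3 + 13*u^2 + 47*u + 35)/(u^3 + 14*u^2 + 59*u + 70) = (u + 1)/(u + 2)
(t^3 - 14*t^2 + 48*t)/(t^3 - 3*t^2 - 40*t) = (t - 6)/(t + 5)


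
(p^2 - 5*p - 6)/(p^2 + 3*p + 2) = (p - 6)/(p + 2)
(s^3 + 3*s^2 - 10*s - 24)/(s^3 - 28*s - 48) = (s - 3)/(s - 6)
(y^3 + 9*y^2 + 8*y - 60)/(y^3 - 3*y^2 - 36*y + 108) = (y^2 + 3*y - 10)/(y^2 - 9*y + 18)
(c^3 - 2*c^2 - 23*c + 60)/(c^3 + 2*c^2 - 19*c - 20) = (c - 3)/(c + 1)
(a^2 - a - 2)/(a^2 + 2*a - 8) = (a + 1)/(a + 4)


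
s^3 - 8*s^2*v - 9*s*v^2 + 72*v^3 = (s - 8*v)*(s - 3*v)*(s + 3*v)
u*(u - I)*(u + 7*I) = u^3 + 6*I*u^2 + 7*u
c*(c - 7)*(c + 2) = c^3 - 5*c^2 - 14*c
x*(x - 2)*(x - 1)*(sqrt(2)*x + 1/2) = sqrt(2)*x^4 - 3*sqrt(2)*x^3 + x^3/2 - 3*x^2/2 + 2*sqrt(2)*x^2 + x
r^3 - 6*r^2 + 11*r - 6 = (r - 3)*(r - 2)*(r - 1)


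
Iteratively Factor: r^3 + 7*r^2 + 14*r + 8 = (r + 2)*(r^2 + 5*r + 4) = (r + 1)*(r + 2)*(r + 4)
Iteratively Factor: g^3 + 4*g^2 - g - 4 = (g + 1)*(g^2 + 3*g - 4) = (g + 1)*(g + 4)*(g - 1)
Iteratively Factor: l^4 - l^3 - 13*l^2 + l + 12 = (l - 4)*(l^3 + 3*l^2 - l - 3) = (l - 4)*(l - 1)*(l^2 + 4*l + 3) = (l - 4)*(l - 1)*(l + 3)*(l + 1)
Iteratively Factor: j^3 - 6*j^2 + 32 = (j - 4)*(j^2 - 2*j - 8) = (j - 4)*(j + 2)*(j - 4)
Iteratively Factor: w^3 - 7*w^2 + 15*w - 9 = (w - 3)*(w^2 - 4*w + 3) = (w - 3)^2*(w - 1)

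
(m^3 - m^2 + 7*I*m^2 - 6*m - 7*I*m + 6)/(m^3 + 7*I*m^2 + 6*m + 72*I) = (m^2 + m*(-1 + I) - I)/(m^2 + I*m + 12)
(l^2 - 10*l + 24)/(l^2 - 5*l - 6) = (l - 4)/(l + 1)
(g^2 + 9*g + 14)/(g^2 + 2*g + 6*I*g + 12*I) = (g + 7)/(g + 6*I)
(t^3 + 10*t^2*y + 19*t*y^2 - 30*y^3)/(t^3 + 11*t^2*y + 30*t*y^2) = (t - y)/t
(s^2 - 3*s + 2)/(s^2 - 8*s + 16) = (s^2 - 3*s + 2)/(s^2 - 8*s + 16)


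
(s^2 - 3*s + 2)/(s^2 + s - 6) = (s - 1)/(s + 3)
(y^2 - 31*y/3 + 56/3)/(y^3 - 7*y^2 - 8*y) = (y - 7/3)/(y*(y + 1))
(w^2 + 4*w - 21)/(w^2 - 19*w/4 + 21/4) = 4*(w + 7)/(4*w - 7)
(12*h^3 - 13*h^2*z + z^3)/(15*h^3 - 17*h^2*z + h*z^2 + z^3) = (4*h + z)/(5*h + z)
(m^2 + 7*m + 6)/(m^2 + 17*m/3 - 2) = 3*(m + 1)/(3*m - 1)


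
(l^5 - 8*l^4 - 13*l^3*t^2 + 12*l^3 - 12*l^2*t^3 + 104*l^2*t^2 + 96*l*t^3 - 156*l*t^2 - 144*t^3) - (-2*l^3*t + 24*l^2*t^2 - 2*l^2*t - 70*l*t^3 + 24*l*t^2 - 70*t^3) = l^5 - 8*l^4 - 13*l^3*t^2 + 2*l^3*t + 12*l^3 - 12*l^2*t^3 + 80*l^2*t^2 + 2*l^2*t + 166*l*t^3 - 180*l*t^2 - 74*t^3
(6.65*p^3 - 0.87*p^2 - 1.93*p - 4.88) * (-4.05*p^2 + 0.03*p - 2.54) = -26.9325*p^5 + 3.723*p^4 - 9.1006*p^3 + 21.9159*p^2 + 4.7558*p + 12.3952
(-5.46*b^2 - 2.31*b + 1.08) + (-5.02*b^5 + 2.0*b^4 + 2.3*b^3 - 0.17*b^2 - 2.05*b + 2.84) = -5.02*b^5 + 2.0*b^4 + 2.3*b^3 - 5.63*b^2 - 4.36*b + 3.92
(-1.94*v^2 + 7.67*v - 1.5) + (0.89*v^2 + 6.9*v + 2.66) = -1.05*v^2 + 14.57*v + 1.16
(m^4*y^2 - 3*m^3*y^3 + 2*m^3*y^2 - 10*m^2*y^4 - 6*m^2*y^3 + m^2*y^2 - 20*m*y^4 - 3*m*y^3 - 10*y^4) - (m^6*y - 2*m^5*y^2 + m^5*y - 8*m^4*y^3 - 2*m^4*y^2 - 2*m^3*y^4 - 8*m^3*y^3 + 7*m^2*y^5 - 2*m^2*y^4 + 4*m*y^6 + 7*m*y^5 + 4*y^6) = -m^6*y + 2*m^5*y^2 - m^5*y + 8*m^4*y^3 + 3*m^4*y^2 + 2*m^3*y^4 + 5*m^3*y^3 + 2*m^3*y^2 - 7*m^2*y^5 - 8*m^2*y^4 - 6*m^2*y^3 + m^2*y^2 - 4*m*y^6 - 7*m*y^5 - 20*m*y^4 - 3*m*y^3 - 4*y^6 - 10*y^4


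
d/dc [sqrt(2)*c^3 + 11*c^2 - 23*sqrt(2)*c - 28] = 3*sqrt(2)*c^2 + 22*c - 23*sqrt(2)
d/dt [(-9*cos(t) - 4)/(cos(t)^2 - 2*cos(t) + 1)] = -(9*cos(t) + 17)*sin(t)/(cos(t) - 1)^3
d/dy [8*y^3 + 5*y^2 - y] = 24*y^2 + 10*y - 1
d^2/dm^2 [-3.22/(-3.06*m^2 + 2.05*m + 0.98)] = (60.301584*m^2 - 40.39812*m - 3.22*(6.12*m - 2.05)*(12.24*m - 4.1) - 19.312272)/(-3.06*m^2 + 2.05*m + 0.98)^3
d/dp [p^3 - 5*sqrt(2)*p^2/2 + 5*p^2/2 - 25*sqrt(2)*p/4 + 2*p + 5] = 3*p^2 - 5*sqrt(2)*p + 5*p - 25*sqrt(2)/4 + 2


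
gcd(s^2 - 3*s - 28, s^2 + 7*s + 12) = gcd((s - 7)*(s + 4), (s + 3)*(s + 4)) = s + 4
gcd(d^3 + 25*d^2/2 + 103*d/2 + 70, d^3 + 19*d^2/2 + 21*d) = d + 7/2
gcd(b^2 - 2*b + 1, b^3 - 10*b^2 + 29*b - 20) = b - 1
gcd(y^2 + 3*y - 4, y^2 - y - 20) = y + 4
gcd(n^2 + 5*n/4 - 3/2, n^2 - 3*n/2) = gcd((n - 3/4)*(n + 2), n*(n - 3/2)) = 1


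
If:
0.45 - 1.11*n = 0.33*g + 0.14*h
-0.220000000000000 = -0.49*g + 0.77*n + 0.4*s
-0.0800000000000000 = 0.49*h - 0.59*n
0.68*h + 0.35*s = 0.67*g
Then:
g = -0.90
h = 0.56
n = 0.60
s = -2.81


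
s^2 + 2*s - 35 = (s - 5)*(s + 7)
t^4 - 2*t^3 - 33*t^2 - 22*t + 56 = (t - 7)*(t - 1)*(t + 2)*(t + 4)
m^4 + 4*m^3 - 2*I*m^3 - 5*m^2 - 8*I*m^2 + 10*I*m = m*(m - 1)*(m + 5)*(m - 2*I)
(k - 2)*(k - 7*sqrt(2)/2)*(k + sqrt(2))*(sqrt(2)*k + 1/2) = sqrt(2)*k^4 - 9*k^3/2 - 2*sqrt(2)*k^3 - 33*sqrt(2)*k^2/4 + 9*k^2 - 7*k/2 + 33*sqrt(2)*k/2 + 7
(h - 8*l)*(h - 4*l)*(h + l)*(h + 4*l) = h^4 - 7*h^3*l - 24*h^2*l^2 + 112*h*l^3 + 128*l^4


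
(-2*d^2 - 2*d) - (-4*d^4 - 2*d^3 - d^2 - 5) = 4*d^4 + 2*d^3 - d^2 - 2*d + 5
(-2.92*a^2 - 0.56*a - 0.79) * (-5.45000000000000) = 15.914*a^2 + 3.052*a + 4.3055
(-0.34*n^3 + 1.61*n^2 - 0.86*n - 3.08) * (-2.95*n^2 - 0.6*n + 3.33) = 1.003*n^5 - 4.5455*n^4 + 0.4388*n^3 + 14.9633*n^2 - 1.0158*n - 10.2564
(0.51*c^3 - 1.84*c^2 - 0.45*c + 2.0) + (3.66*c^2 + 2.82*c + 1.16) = 0.51*c^3 + 1.82*c^2 + 2.37*c + 3.16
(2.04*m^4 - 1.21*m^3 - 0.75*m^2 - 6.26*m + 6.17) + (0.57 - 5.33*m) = 2.04*m^4 - 1.21*m^3 - 0.75*m^2 - 11.59*m + 6.74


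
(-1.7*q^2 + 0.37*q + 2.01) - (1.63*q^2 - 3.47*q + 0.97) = -3.33*q^2 + 3.84*q + 1.04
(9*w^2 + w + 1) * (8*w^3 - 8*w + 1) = 72*w^5 + 8*w^4 - 64*w^3 + w^2 - 7*w + 1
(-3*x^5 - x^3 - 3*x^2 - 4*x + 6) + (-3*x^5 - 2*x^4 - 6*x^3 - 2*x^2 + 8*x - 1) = -6*x^5 - 2*x^4 - 7*x^3 - 5*x^2 + 4*x + 5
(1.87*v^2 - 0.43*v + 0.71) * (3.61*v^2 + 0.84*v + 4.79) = 6.7507*v^4 + 0.0185*v^3 + 11.1592*v^2 - 1.4633*v + 3.4009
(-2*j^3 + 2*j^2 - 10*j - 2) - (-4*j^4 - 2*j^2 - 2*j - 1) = 4*j^4 - 2*j^3 + 4*j^2 - 8*j - 1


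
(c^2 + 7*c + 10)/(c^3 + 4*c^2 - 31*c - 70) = (c + 5)/(c^2 + 2*c - 35)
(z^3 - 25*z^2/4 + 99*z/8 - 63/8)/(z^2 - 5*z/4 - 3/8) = (4*z^2 - 19*z + 21)/(4*z + 1)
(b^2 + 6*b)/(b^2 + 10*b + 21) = b*(b + 6)/(b^2 + 10*b + 21)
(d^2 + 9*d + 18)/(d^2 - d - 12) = (d + 6)/(d - 4)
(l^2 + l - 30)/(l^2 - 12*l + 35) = (l + 6)/(l - 7)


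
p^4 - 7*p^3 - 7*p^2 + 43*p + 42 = (p - 7)*(p - 3)*(p + 1)*(p + 2)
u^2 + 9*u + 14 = (u + 2)*(u + 7)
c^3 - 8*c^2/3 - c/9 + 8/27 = (c - 8/3)*(c - 1/3)*(c + 1/3)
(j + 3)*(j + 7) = j^2 + 10*j + 21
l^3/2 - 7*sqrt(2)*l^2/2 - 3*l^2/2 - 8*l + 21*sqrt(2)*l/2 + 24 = (l/2 + sqrt(2)/2)*(l - 3)*(l - 8*sqrt(2))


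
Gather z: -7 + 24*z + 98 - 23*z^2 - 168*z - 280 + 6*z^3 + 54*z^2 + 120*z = 6*z^3 + 31*z^2 - 24*z - 189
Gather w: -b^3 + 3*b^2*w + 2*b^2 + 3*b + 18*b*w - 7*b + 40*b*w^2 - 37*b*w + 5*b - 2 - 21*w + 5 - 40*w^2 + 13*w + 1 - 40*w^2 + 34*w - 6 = -b^3 + 2*b^2 + b + w^2*(40*b - 80) + w*(3*b^2 - 19*b + 26) - 2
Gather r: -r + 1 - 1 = -r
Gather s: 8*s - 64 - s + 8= 7*s - 56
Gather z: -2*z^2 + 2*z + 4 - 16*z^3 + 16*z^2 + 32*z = -16*z^3 + 14*z^2 + 34*z + 4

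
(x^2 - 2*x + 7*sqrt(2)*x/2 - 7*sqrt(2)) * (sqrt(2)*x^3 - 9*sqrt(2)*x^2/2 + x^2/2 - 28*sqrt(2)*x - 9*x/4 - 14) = sqrt(2)*x^5 - 13*sqrt(2)*x^4/2 + 15*x^4/2 - 195*x^3/4 - 69*sqrt(2)*x^3/4 - 285*x^2/2 + 357*sqrt(2)*x^2/8 - 133*sqrt(2)*x/4 + 420*x + 98*sqrt(2)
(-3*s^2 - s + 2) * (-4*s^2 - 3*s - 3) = 12*s^4 + 13*s^3 + 4*s^2 - 3*s - 6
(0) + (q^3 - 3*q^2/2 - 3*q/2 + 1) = q^3 - 3*q^2/2 - 3*q/2 + 1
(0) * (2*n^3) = 0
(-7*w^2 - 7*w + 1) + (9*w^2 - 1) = 2*w^2 - 7*w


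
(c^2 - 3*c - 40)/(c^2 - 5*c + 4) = (c^2 - 3*c - 40)/(c^2 - 5*c + 4)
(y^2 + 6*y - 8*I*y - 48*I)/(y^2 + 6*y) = (y - 8*I)/y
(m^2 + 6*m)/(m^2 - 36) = m/(m - 6)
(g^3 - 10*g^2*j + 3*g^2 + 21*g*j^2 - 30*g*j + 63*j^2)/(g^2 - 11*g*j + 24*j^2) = (g^2 - 7*g*j + 3*g - 21*j)/(g - 8*j)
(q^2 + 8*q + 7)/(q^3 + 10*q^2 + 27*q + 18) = (q + 7)/(q^2 + 9*q + 18)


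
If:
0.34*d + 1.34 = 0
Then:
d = -3.94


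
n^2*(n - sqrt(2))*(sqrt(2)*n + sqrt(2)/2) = sqrt(2)*n^4 - 2*n^3 + sqrt(2)*n^3/2 - n^2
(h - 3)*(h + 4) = h^2 + h - 12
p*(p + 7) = p^2 + 7*p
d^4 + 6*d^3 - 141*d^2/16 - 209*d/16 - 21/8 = (d - 2)*(d + 1/4)*(d + 3/4)*(d + 7)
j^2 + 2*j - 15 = (j - 3)*(j + 5)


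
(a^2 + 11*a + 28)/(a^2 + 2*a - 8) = (a + 7)/(a - 2)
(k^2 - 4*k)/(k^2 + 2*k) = (k - 4)/(k + 2)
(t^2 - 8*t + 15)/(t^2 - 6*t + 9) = (t - 5)/(t - 3)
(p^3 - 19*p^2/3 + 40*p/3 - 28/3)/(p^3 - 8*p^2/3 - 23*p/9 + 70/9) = 3*(p - 2)/(3*p + 5)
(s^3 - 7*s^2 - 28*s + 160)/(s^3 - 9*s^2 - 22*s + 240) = (s - 4)/(s - 6)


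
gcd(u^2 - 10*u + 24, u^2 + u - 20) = u - 4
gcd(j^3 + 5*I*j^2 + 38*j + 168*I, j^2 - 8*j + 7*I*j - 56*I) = j + 7*I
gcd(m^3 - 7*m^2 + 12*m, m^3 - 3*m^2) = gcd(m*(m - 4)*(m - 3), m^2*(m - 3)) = m^2 - 3*m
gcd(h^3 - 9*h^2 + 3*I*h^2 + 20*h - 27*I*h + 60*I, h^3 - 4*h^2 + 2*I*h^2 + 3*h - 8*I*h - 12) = h^2 + h*(-4 + 3*I) - 12*I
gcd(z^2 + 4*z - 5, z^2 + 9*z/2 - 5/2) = z + 5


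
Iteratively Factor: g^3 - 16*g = (g + 4)*(g^2 - 4*g) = (g - 4)*(g + 4)*(g)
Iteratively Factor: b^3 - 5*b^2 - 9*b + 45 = (b + 3)*(b^2 - 8*b + 15) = (b - 3)*(b + 3)*(b - 5)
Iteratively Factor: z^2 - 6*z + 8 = (z - 2)*(z - 4)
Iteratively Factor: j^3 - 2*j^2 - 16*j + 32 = (j - 4)*(j^2 + 2*j - 8) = (j - 4)*(j + 4)*(j - 2)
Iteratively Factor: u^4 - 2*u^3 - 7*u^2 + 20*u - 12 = (u + 3)*(u^3 - 5*u^2 + 8*u - 4) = (u - 1)*(u + 3)*(u^2 - 4*u + 4) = (u - 2)*(u - 1)*(u + 3)*(u - 2)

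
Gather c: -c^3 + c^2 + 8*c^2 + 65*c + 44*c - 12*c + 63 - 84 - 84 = -c^3 + 9*c^2 + 97*c - 105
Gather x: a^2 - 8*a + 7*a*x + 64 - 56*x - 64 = a^2 - 8*a + x*(7*a - 56)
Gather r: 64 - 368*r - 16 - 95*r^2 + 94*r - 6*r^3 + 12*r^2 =-6*r^3 - 83*r^2 - 274*r + 48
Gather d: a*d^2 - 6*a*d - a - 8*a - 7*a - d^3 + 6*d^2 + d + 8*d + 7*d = -16*a - d^3 + d^2*(a + 6) + d*(16 - 6*a)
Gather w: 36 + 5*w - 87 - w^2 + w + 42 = -w^2 + 6*w - 9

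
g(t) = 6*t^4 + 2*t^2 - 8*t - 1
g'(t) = 24*t^3 + 4*t - 8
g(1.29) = 8.62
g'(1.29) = 48.68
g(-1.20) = 23.92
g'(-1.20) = -54.27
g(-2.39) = 225.31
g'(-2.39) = -345.21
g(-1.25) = 26.77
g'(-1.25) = -59.88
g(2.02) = 90.90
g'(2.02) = 197.90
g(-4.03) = 1646.32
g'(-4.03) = -1594.94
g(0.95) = -1.91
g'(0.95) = 16.38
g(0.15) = -2.15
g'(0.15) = -7.32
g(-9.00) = 39599.00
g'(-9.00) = -17540.00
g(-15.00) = 304319.00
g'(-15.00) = -81068.00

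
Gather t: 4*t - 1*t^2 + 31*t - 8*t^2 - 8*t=-9*t^2 + 27*t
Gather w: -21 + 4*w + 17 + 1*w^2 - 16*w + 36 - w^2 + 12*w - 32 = 0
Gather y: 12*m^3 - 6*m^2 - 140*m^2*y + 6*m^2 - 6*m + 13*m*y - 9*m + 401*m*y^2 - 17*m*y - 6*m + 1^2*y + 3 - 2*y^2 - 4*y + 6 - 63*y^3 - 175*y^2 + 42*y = 12*m^3 - 21*m - 63*y^3 + y^2*(401*m - 177) + y*(-140*m^2 - 4*m + 39) + 9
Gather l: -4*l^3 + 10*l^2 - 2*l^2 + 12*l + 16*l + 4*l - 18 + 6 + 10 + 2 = -4*l^3 + 8*l^2 + 32*l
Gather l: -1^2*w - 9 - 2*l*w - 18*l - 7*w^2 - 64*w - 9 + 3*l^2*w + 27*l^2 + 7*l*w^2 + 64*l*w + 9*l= l^2*(3*w + 27) + l*(7*w^2 + 62*w - 9) - 7*w^2 - 65*w - 18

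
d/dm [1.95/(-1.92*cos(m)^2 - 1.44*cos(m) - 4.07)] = -(7.488*cos(m) + 2.808)*sin(m)/(1.92*cos(m)^2 + 1.44*cos(m) + 4.07)^2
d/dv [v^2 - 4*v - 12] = 2*v - 4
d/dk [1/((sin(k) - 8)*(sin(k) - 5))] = (13 - 2*sin(k))*cos(k)/((sin(k) - 8)^2*(sin(k) - 5)^2)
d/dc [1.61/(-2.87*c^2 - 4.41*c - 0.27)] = (9.2414*c + 7.1001)/(2.87*c^2 + 4.41*c + 0.27)^2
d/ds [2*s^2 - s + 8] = 4*s - 1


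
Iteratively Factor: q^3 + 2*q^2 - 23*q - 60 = (q + 3)*(q^2 - q - 20) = (q - 5)*(q + 3)*(q + 4)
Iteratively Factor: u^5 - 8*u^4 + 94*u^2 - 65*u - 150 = (u + 3)*(u^4 - 11*u^3 + 33*u^2 - 5*u - 50) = (u - 5)*(u + 3)*(u^3 - 6*u^2 + 3*u + 10) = (u - 5)*(u - 2)*(u + 3)*(u^2 - 4*u - 5) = (u - 5)*(u - 2)*(u + 1)*(u + 3)*(u - 5)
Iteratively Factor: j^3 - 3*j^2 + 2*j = (j)*(j^2 - 3*j + 2) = j*(j - 1)*(j - 2)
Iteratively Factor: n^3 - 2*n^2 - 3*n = (n)*(n^2 - 2*n - 3) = n*(n + 1)*(n - 3)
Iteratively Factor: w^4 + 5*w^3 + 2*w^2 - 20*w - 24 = (w - 2)*(w^3 + 7*w^2 + 16*w + 12) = (w - 2)*(w + 3)*(w^2 + 4*w + 4) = (w - 2)*(w + 2)*(w + 3)*(w + 2)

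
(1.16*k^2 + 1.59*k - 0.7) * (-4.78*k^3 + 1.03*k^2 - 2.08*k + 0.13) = -5.5448*k^5 - 6.4054*k^4 + 2.5709*k^3 - 3.8774*k^2 + 1.6627*k - 0.091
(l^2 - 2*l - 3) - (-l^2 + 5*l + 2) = 2*l^2 - 7*l - 5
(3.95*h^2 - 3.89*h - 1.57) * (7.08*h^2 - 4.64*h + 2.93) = 27.966*h^4 - 45.8692*h^3 + 18.5075*h^2 - 4.1129*h - 4.6001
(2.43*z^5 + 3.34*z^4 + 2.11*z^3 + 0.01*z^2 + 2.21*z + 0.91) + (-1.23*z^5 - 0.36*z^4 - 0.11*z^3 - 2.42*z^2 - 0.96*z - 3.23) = 1.2*z^5 + 2.98*z^4 + 2.0*z^3 - 2.41*z^2 + 1.25*z - 2.32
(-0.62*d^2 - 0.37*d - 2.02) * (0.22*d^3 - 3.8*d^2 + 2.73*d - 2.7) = -0.1364*d^5 + 2.2746*d^4 - 0.731*d^3 + 8.3399*d^2 - 4.5156*d + 5.454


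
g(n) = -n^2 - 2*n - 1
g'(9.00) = -20.00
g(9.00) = -100.00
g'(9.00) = -20.00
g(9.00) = -100.00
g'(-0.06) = -1.88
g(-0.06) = -0.88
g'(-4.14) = 6.28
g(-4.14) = -9.86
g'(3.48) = -8.96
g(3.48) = -20.07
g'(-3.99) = 5.98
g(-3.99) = -8.94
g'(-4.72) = 7.44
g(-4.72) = -13.84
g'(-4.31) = 6.62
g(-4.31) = -10.96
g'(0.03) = -2.06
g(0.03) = -1.06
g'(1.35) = -4.70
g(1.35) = -5.52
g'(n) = -2*n - 2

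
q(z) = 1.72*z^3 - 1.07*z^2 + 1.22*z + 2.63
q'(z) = 5.16*z^2 - 2.14*z + 1.22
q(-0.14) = 2.43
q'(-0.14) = 1.62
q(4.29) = 123.97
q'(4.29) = 87.00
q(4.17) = 113.83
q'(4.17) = 82.02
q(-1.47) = -6.94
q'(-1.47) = 15.52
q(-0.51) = 1.50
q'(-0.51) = 3.65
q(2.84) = 36.86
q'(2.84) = 36.76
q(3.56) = 71.02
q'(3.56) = 59.00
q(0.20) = 2.84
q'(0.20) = 1.00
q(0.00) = 2.63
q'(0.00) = 1.22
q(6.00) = 342.95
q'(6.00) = 174.14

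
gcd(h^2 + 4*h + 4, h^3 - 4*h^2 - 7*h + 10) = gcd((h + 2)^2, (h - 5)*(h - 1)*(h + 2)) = h + 2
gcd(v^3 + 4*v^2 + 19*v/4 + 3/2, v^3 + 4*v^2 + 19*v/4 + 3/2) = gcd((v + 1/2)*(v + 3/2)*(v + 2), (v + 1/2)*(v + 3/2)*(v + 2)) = v^3 + 4*v^2 + 19*v/4 + 3/2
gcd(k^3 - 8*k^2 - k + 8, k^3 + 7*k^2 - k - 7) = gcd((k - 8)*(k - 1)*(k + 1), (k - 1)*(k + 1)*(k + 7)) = k^2 - 1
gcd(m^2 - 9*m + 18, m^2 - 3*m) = m - 3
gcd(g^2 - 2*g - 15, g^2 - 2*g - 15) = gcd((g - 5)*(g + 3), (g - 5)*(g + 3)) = g^2 - 2*g - 15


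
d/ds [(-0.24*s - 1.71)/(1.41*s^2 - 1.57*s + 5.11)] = (0.3384*s^2 + 4.8222*s - 3.9111)/(1.9881*s^4 - 4.4274*s^3 + 16.8751*s^2 - 16.0454*s + 26.1121)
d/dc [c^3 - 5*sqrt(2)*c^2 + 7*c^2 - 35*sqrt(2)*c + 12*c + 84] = 3*c^2 - 10*sqrt(2)*c + 14*c - 35*sqrt(2) + 12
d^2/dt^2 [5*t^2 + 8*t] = 10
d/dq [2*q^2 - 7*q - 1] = 4*q - 7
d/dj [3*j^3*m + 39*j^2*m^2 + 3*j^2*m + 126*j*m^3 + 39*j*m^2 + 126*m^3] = 3*m*(3*j^2 + 26*j*m + 2*j + 42*m^2 + 13*m)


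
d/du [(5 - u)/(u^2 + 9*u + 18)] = (-u^2 - 9*u + (u - 5)*(2*u + 9) - 18)/(u^2 + 9*u + 18)^2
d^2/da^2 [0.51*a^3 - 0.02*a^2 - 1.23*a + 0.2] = 3.06*a - 0.04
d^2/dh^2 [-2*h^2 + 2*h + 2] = -4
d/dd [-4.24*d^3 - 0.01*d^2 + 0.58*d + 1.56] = -12.72*d^2 - 0.02*d + 0.58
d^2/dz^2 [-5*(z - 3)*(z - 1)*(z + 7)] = -30*z - 30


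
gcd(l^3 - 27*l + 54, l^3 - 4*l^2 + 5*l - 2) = 1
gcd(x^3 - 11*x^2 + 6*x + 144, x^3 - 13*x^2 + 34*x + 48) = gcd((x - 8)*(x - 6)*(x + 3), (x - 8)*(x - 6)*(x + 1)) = x^2 - 14*x + 48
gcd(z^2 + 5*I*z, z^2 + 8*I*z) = z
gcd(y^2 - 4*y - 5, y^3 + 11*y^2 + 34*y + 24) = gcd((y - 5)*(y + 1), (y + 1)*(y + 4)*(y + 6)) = y + 1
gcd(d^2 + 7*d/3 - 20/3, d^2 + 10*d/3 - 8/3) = d + 4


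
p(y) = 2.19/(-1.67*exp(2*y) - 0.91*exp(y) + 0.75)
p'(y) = 2.19*(3.34*exp(2*y) + 0.91*exp(y))/(-1.67*exp(2*y) - 0.91*exp(y) + 0.75)^2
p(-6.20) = 2.93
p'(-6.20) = 0.01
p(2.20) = -0.02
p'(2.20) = 0.03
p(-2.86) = 3.16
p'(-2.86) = 0.29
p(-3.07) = 3.11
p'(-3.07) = 0.22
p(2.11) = -0.02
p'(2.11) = 0.04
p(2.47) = -0.01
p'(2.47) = 0.02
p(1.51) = -0.06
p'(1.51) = 0.11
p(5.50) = -0.00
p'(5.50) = 0.00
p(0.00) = -1.20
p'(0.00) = 2.78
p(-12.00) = 2.92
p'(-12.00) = 0.00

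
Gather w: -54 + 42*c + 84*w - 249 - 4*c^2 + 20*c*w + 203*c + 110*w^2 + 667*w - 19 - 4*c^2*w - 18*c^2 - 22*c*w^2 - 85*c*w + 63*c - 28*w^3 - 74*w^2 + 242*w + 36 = -22*c^2 + 308*c - 28*w^3 + w^2*(36 - 22*c) + w*(-4*c^2 - 65*c + 993) - 286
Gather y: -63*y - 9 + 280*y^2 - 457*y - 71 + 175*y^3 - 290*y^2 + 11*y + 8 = 175*y^3 - 10*y^2 - 509*y - 72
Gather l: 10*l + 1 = 10*l + 1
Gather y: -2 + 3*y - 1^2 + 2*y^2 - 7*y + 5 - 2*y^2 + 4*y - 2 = 0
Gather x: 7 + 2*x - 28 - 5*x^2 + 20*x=-5*x^2 + 22*x - 21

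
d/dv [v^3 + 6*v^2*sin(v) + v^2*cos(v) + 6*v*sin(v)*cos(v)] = -v^2*sin(v) + 6*v^2*cos(v) + 3*v^2 + 12*v*sin(v) + 2*v*cos(v) + 6*v*cos(2*v) + 3*sin(2*v)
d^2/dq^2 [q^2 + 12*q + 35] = 2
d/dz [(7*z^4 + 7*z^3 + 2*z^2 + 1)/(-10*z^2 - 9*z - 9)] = (-140*z^5 - 259*z^4 - 378*z^3 - 207*z^2 - 16*z + 9)/(100*z^4 + 180*z^3 + 261*z^2 + 162*z + 81)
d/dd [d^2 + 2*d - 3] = 2*d + 2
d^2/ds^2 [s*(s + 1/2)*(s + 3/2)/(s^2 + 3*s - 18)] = 3*(29*s^3 - 72*s^2 + 1350*s + 918)/(2*(s^6 + 9*s^5 - 27*s^4 - 297*s^3 + 486*s^2 + 2916*s - 5832))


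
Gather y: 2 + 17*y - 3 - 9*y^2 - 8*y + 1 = -9*y^2 + 9*y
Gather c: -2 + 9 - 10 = -3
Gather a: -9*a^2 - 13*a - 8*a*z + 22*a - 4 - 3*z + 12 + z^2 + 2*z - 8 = -9*a^2 + a*(9 - 8*z) + z^2 - z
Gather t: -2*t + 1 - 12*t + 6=7 - 14*t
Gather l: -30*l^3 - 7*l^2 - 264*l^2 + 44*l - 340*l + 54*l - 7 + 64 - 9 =-30*l^3 - 271*l^2 - 242*l + 48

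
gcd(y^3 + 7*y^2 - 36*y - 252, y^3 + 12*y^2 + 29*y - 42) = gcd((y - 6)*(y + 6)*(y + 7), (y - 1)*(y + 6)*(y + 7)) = y^2 + 13*y + 42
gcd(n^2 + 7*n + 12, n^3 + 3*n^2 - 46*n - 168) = n + 4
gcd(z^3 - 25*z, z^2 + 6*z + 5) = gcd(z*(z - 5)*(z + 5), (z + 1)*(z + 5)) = z + 5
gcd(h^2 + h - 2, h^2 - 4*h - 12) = h + 2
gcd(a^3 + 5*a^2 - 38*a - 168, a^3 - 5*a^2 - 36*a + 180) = a - 6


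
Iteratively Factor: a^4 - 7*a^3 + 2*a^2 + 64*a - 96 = (a - 4)*(a^3 - 3*a^2 - 10*a + 24) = (a - 4)^2*(a^2 + a - 6) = (a - 4)^2*(a - 2)*(a + 3)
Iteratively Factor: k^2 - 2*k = (k - 2)*(k)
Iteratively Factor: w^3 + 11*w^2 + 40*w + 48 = (w + 4)*(w^2 + 7*w + 12) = (w + 3)*(w + 4)*(w + 4)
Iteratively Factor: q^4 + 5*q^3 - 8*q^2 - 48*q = (q + 4)*(q^3 + q^2 - 12*q) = (q - 3)*(q + 4)*(q^2 + 4*q) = (q - 3)*(q + 4)^2*(q)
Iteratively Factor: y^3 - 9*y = (y + 3)*(y^2 - 3*y) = y*(y + 3)*(y - 3)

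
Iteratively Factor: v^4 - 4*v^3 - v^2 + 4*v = (v + 1)*(v^3 - 5*v^2 + 4*v) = v*(v + 1)*(v^2 - 5*v + 4) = v*(v - 1)*(v + 1)*(v - 4)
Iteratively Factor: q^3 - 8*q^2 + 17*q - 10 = (q - 1)*(q^2 - 7*q + 10) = (q - 2)*(q - 1)*(q - 5)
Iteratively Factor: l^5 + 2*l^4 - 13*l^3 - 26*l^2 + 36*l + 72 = (l + 2)*(l^4 - 13*l^2 + 36) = (l + 2)^2*(l^3 - 2*l^2 - 9*l + 18) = (l + 2)^2*(l + 3)*(l^2 - 5*l + 6) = (l - 3)*(l + 2)^2*(l + 3)*(l - 2)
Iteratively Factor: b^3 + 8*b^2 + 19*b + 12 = (b + 4)*(b^2 + 4*b + 3) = (b + 1)*(b + 4)*(b + 3)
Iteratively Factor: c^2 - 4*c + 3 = (c - 1)*(c - 3)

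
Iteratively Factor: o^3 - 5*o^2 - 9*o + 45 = (o - 5)*(o^2 - 9) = (o - 5)*(o - 3)*(o + 3)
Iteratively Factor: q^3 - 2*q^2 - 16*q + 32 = (q - 4)*(q^2 + 2*q - 8) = (q - 4)*(q + 4)*(q - 2)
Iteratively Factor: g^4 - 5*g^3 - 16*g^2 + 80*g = (g + 4)*(g^3 - 9*g^2 + 20*g) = g*(g + 4)*(g^2 - 9*g + 20) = g*(g - 4)*(g + 4)*(g - 5)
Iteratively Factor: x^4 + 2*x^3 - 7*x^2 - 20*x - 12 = (x + 1)*(x^3 + x^2 - 8*x - 12) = (x + 1)*(x + 2)*(x^2 - x - 6) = (x + 1)*(x + 2)^2*(x - 3)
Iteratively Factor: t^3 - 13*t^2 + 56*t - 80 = (t - 4)*(t^2 - 9*t + 20) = (t - 5)*(t - 4)*(t - 4)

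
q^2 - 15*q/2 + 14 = (q - 4)*(q - 7/2)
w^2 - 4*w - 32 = (w - 8)*(w + 4)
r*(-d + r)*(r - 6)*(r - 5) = -d*r^3 + 11*d*r^2 - 30*d*r + r^4 - 11*r^3 + 30*r^2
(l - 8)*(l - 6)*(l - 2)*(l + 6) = l^4 - 10*l^3 - 20*l^2 + 360*l - 576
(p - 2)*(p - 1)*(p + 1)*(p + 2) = p^4 - 5*p^2 + 4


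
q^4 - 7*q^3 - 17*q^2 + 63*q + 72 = (q - 8)*(q - 3)*(q + 1)*(q + 3)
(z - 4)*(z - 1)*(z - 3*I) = z^3 - 5*z^2 - 3*I*z^2 + 4*z + 15*I*z - 12*I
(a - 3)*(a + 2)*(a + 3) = a^3 + 2*a^2 - 9*a - 18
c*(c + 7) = c^2 + 7*c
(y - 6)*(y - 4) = y^2 - 10*y + 24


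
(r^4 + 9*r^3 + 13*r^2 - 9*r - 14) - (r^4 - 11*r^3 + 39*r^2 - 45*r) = 20*r^3 - 26*r^2 + 36*r - 14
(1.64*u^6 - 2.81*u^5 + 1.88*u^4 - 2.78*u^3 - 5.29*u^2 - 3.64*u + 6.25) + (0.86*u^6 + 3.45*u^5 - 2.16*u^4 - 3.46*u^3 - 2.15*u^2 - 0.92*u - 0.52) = 2.5*u^6 + 0.64*u^5 - 0.28*u^4 - 6.24*u^3 - 7.44*u^2 - 4.56*u + 5.73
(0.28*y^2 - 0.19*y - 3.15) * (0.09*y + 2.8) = 0.0252*y^3 + 0.7669*y^2 - 0.8155*y - 8.82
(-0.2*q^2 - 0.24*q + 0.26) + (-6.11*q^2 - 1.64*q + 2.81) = -6.31*q^2 - 1.88*q + 3.07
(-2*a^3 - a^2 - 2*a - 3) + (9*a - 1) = -2*a^3 - a^2 + 7*a - 4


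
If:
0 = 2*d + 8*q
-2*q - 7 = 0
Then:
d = 14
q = -7/2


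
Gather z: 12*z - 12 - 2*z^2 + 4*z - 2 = -2*z^2 + 16*z - 14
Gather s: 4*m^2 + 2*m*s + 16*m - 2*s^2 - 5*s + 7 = 4*m^2 + 16*m - 2*s^2 + s*(2*m - 5) + 7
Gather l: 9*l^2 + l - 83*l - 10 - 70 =9*l^2 - 82*l - 80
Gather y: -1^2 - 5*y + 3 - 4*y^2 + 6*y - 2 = -4*y^2 + y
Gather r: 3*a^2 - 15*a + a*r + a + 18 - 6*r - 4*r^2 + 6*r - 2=3*a^2 + a*r - 14*a - 4*r^2 + 16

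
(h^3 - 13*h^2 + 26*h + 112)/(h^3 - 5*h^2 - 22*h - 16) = (h - 7)/(h + 1)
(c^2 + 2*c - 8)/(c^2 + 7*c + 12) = (c - 2)/(c + 3)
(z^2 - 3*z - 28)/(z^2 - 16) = (z - 7)/(z - 4)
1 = 1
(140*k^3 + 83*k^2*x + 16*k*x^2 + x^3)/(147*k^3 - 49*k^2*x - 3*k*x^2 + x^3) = (20*k^2 + 9*k*x + x^2)/(21*k^2 - 10*k*x + x^2)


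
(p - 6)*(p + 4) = p^2 - 2*p - 24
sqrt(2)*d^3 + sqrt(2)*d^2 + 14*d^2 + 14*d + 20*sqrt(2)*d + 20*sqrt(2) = (d + 2*sqrt(2))*(d + 5*sqrt(2))*(sqrt(2)*d + sqrt(2))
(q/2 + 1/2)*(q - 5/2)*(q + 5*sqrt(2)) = q^3/2 - 3*q^2/4 + 5*sqrt(2)*q^2/2 - 15*sqrt(2)*q/4 - 5*q/4 - 25*sqrt(2)/4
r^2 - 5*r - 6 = (r - 6)*(r + 1)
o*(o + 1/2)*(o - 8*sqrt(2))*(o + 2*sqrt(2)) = o^4 - 6*sqrt(2)*o^3 + o^3/2 - 32*o^2 - 3*sqrt(2)*o^2 - 16*o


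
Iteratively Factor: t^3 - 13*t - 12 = (t - 4)*(t^2 + 4*t + 3) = (t - 4)*(t + 3)*(t + 1)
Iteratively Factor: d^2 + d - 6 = (d + 3)*(d - 2)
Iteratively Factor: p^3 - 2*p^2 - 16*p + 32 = (p - 4)*(p^2 + 2*p - 8) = (p - 4)*(p + 4)*(p - 2)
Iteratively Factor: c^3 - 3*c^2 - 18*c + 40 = (c + 4)*(c^2 - 7*c + 10) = (c - 5)*(c + 4)*(c - 2)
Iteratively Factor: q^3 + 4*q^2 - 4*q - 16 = (q + 4)*(q^2 - 4) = (q - 2)*(q + 4)*(q + 2)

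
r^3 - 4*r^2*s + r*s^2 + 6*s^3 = (r - 3*s)*(r - 2*s)*(r + s)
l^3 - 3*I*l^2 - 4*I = (l - 2*I)^2*(l + I)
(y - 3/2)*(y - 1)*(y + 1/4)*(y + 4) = y^4 + 7*y^3/4 - 65*y^2/8 + 31*y/8 + 3/2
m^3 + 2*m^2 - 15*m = m*(m - 3)*(m + 5)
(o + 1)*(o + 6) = o^2 + 7*o + 6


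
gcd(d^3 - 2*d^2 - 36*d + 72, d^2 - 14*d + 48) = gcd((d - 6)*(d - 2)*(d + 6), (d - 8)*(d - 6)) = d - 6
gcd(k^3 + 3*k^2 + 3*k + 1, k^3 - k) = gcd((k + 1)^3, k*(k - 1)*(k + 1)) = k + 1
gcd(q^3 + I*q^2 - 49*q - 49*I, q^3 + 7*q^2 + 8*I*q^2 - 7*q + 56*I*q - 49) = q^2 + q*(7 + I) + 7*I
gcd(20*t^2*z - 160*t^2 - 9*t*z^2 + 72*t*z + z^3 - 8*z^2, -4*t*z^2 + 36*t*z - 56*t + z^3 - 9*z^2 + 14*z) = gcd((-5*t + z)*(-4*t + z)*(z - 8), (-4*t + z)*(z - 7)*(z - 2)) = -4*t + z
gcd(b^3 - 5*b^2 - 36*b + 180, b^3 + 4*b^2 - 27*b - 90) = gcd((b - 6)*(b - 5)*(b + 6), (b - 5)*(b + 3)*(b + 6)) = b^2 + b - 30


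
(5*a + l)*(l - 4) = 5*a*l - 20*a + l^2 - 4*l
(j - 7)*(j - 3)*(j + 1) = j^3 - 9*j^2 + 11*j + 21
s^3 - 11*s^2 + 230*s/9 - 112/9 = (s - 8)*(s - 7/3)*(s - 2/3)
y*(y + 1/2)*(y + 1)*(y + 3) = y^4 + 9*y^3/2 + 5*y^2 + 3*y/2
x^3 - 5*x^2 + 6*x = x*(x - 3)*(x - 2)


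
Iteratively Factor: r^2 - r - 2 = (r - 2)*(r + 1)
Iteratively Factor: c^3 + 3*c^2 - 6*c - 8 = (c - 2)*(c^2 + 5*c + 4) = (c - 2)*(c + 4)*(c + 1)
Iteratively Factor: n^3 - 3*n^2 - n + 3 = (n + 1)*(n^2 - 4*n + 3) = (n - 1)*(n + 1)*(n - 3)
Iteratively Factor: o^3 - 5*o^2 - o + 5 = (o - 1)*(o^2 - 4*o - 5) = (o - 5)*(o - 1)*(o + 1)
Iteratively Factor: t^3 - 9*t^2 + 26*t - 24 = (t - 2)*(t^2 - 7*t + 12) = (t - 4)*(t - 2)*(t - 3)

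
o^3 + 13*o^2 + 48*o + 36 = (o + 1)*(o + 6)^2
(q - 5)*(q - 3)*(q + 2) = q^3 - 6*q^2 - q + 30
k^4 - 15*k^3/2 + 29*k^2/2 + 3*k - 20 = (k - 4)*(k - 5/2)*(k - 2)*(k + 1)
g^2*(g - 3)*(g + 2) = g^4 - g^3 - 6*g^2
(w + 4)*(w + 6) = w^2 + 10*w + 24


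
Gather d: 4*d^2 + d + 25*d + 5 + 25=4*d^2 + 26*d + 30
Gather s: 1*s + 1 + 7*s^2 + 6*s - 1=7*s^2 + 7*s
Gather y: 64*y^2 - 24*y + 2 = 64*y^2 - 24*y + 2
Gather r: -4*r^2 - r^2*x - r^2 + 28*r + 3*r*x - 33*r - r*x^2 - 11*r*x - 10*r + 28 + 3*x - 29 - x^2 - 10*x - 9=r^2*(-x - 5) + r*(-x^2 - 8*x - 15) - x^2 - 7*x - 10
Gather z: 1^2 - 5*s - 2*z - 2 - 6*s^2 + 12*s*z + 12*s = -6*s^2 + 7*s + z*(12*s - 2) - 1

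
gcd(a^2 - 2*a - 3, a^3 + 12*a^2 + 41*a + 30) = a + 1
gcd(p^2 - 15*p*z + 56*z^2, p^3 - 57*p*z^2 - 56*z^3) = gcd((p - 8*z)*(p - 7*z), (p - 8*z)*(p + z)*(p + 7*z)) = -p + 8*z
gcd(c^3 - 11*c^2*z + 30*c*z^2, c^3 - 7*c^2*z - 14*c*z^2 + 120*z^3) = c^2 - 11*c*z + 30*z^2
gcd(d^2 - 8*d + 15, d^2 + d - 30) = d - 5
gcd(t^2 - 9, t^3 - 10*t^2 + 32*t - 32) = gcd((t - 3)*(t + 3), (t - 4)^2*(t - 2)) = 1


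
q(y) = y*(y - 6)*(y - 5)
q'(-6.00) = 270.00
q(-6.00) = -792.00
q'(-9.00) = 471.00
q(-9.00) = -1890.00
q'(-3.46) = 142.03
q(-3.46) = -276.91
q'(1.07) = 9.89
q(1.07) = 20.73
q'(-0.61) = 44.54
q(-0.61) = -22.62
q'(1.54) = 3.23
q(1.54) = 23.76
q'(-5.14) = 222.34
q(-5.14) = -580.61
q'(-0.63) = 45.05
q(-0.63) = -23.52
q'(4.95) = -5.39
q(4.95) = 0.26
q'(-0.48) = 41.25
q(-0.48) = -17.04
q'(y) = y*(y - 6) + y*(y - 5) + (y - 6)*(y - 5) = 3*y^2 - 22*y + 30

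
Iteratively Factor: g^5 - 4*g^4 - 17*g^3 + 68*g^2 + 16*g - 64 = (g - 4)*(g^4 - 17*g^2 + 16) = (g - 4)*(g - 1)*(g^3 + g^2 - 16*g - 16) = (g - 4)*(g - 1)*(g + 1)*(g^2 - 16) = (g - 4)^2*(g - 1)*(g + 1)*(g + 4)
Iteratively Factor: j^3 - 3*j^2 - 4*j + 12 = (j + 2)*(j^2 - 5*j + 6) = (j - 3)*(j + 2)*(j - 2)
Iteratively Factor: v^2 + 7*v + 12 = (v + 3)*(v + 4)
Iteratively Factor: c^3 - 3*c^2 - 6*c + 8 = (c - 4)*(c^2 + c - 2) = (c - 4)*(c - 1)*(c + 2)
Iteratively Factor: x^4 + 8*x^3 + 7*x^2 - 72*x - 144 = (x + 3)*(x^3 + 5*x^2 - 8*x - 48) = (x - 3)*(x + 3)*(x^2 + 8*x + 16) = (x - 3)*(x + 3)*(x + 4)*(x + 4)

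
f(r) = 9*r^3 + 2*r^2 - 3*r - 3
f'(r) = 27*r^2 + 4*r - 3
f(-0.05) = -2.85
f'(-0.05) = -3.13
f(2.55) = 151.59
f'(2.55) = 182.77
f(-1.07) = -8.53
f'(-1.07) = 23.63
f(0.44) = -3.17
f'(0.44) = 3.99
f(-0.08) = -2.75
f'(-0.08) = -3.15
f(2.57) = 155.27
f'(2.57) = 185.61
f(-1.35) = -17.45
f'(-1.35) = 40.81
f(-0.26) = -2.24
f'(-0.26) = -2.21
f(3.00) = 249.00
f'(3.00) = 252.00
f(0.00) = -3.00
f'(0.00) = -3.00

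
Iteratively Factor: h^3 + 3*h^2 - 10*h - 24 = (h + 4)*(h^2 - h - 6) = (h + 2)*(h + 4)*(h - 3)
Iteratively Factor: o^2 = (o)*(o)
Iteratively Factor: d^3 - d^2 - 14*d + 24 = (d + 4)*(d^2 - 5*d + 6) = (d - 3)*(d + 4)*(d - 2)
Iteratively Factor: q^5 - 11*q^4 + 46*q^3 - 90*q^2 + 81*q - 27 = (q - 1)*(q^4 - 10*q^3 + 36*q^2 - 54*q + 27) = (q - 3)*(q - 1)*(q^3 - 7*q^2 + 15*q - 9) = (q - 3)^2*(q - 1)*(q^2 - 4*q + 3) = (q - 3)^3*(q - 1)*(q - 1)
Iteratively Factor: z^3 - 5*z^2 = (z)*(z^2 - 5*z) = z^2*(z - 5)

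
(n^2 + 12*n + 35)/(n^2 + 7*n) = (n + 5)/n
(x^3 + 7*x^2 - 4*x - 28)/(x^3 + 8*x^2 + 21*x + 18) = (x^2 + 5*x - 14)/(x^2 + 6*x + 9)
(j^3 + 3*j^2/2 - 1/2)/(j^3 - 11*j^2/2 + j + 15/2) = (2*j^2 + j - 1)/(2*j^2 - 13*j + 15)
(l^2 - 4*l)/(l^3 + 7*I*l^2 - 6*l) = (l - 4)/(l^2 + 7*I*l - 6)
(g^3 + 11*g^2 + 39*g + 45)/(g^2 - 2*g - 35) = (g^2 + 6*g + 9)/(g - 7)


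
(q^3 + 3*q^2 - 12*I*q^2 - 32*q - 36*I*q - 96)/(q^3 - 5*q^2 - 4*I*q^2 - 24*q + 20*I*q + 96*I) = (q - 8*I)/(q - 8)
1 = 1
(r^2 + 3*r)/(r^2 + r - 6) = r/(r - 2)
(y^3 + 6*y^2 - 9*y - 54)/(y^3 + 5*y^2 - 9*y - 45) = (y + 6)/(y + 5)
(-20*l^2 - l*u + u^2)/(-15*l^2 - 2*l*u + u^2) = (4*l + u)/(3*l + u)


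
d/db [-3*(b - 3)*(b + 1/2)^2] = -9*b^2 + 12*b + 33/4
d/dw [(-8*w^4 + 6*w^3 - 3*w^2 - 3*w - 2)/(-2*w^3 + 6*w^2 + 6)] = (8*w^6 - 48*w^5 + 15*w^4 - 102*w^3 + 57*w^2 - 6*w - 9)/(2*(w^6 - 6*w^5 + 9*w^4 - 6*w^3 + 18*w^2 + 9))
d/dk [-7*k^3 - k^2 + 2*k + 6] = -21*k^2 - 2*k + 2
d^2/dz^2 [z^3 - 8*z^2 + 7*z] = 6*z - 16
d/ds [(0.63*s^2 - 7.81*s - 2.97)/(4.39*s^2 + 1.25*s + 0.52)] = (35.0734*s^2 + 26.7318*s - 0.3487)/(19.2721*s^4 + 10.975*s^3 + 6.1281*s^2 + 1.3*s + 0.2704)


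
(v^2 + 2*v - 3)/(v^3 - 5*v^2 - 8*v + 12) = (v + 3)/(v^2 - 4*v - 12)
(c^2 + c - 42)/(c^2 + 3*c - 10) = (c^2 + c - 42)/(c^2 + 3*c - 10)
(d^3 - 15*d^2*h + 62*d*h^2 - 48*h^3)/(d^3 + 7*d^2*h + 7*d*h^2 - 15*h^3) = (d^2 - 14*d*h + 48*h^2)/(d^2 + 8*d*h + 15*h^2)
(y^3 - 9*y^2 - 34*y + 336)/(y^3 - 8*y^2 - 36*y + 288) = (y - 7)/(y - 6)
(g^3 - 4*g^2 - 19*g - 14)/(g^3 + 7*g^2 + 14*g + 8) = (g - 7)/(g + 4)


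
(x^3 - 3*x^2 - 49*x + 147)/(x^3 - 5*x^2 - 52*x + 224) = (x^2 - 10*x + 21)/(x^2 - 12*x + 32)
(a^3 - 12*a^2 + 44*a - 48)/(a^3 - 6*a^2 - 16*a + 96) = (a - 2)/(a + 4)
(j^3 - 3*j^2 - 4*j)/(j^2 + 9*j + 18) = j*(j^2 - 3*j - 4)/(j^2 + 9*j + 18)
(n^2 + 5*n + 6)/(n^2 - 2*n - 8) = (n + 3)/(n - 4)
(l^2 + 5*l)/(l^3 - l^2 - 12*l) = (l + 5)/(l^2 - l - 12)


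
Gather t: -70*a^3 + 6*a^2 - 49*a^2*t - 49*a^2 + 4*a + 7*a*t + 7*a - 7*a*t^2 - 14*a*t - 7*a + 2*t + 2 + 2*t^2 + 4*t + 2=-70*a^3 - 43*a^2 + 4*a + t^2*(2 - 7*a) + t*(-49*a^2 - 7*a + 6) + 4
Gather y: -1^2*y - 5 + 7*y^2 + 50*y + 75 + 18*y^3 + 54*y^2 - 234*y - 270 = 18*y^3 + 61*y^2 - 185*y - 200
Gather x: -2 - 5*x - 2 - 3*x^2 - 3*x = -3*x^2 - 8*x - 4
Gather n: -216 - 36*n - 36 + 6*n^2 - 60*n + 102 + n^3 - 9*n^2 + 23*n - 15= n^3 - 3*n^2 - 73*n - 165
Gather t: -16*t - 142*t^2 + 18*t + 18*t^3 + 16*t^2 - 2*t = 18*t^3 - 126*t^2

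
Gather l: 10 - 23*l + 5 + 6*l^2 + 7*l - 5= 6*l^2 - 16*l + 10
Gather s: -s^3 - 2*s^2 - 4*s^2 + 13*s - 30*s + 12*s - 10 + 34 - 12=-s^3 - 6*s^2 - 5*s + 12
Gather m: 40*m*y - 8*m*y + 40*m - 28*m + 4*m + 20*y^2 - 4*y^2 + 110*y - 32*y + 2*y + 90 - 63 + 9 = m*(32*y + 16) + 16*y^2 + 80*y + 36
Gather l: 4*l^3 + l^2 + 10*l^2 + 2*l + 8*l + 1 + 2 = 4*l^3 + 11*l^2 + 10*l + 3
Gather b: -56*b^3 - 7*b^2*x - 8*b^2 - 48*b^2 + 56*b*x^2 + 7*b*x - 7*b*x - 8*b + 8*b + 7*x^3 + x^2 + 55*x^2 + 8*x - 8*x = -56*b^3 + b^2*(-7*x - 56) + 56*b*x^2 + 7*x^3 + 56*x^2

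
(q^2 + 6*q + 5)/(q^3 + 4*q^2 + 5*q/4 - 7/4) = 4*(q + 5)/(4*q^2 + 12*q - 7)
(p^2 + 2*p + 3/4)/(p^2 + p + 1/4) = (2*p + 3)/(2*p + 1)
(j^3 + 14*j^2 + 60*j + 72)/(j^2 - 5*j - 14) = (j^2 + 12*j + 36)/(j - 7)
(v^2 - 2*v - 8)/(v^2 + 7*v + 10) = (v - 4)/(v + 5)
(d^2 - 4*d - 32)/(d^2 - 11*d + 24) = (d + 4)/(d - 3)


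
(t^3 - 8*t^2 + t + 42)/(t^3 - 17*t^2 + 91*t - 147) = (t + 2)/(t - 7)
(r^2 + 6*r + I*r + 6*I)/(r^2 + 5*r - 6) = (r + I)/(r - 1)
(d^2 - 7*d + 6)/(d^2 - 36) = (d - 1)/(d + 6)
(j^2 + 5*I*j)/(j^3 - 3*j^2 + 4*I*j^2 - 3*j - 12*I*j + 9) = j*(j + 5*I)/(j^3 + j^2*(-3 + 4*I) - 3*j*(1 + 4*I) + 9)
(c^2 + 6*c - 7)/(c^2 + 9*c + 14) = (c - 1)/(c + 2)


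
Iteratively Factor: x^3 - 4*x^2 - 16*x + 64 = (x + 4)*(x^2 - 8*x + 16) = (x - 4)*(x + 4)*(x - 4)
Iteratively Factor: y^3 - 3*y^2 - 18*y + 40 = (y - 5)*(y^2 + 2*y - 8) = (y - 5)*(y + 4)*(y - 2)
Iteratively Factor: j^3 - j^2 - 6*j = (j - 3)*(j^2 + 2*j) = (j - 3)*(j + 2)*(j)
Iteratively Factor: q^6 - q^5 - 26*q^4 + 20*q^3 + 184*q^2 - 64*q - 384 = (q - 4)*(q^5 + 3*q^4 - 14*q^3 - 36*q^2 + 40*q + 96) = (q - 4)*(q + 4)*(q^4 - q^3 - 10*q^2 + 4*q + 24) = (q - 4)*(q - 3)*(q + 4)*(q^3 + 2*q^2 - 4*q - 8) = (q - 4)*(q - 3)*(q + 2)*(q + 4)*(q^2 - 4) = (q - 4)*(q - 3)*(q - 2)*(q + 2)*(q + 4)*(q + 2)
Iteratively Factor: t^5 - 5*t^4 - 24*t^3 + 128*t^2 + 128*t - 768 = (t - 4)*(t^4 - t^3 - 28*t^2 + 16*t + 192) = (t - 4)^2*(t^3 + 3*t^2 - 16*t - 48) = (t - 4)^2*(t + 4)*(t^2 - t - 12) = (t - 4)^3*(t + 4)*(t + 3)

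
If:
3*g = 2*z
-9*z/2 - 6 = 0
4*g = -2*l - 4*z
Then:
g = -8/9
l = 40/9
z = -4/3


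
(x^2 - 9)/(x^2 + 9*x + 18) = (x - 3)/(x + 6)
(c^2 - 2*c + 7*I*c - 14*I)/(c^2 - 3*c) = (c^2 + c*(-2 + 7*I) - 14*I)/(c*(c - 3))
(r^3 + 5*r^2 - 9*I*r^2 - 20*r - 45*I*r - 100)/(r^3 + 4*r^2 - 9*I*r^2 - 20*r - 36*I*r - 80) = (r + 5)/(r + 4)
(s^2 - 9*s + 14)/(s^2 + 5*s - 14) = (s - 7)/(s + 7)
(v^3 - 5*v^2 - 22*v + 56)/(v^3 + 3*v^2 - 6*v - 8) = (v - 7)/(v + 1)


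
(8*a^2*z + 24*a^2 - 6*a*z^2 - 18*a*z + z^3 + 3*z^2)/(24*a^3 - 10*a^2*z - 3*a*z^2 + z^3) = (z + 3)/(3*a + z)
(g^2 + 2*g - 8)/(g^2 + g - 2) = (g^2 + 2*g - 8)/(g^2 + g - 2)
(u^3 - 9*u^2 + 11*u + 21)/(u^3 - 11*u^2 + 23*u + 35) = (u - 3)/(u - 5)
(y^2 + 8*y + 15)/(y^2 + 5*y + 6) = (y + 5)/(y + 2)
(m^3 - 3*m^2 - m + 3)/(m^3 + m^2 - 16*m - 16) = (m^2 - 4*m + 3)/(m^2 - 16)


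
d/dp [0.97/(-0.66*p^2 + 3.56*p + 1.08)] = (1.2804*p - 3.4532)/(-0.66*p^2 + 3.56*p + 1.08)^2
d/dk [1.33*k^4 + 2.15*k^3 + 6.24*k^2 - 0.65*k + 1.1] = 5.32*k^3 + 6.45*k^2 + 12.48*k - 0.65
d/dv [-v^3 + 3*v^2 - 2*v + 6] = -3*v^2 + 6*v - 2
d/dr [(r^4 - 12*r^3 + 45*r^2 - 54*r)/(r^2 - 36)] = 2*(r^3 + 6*r^2 - 36*r + 27)/(r^2 + 12*r + 36)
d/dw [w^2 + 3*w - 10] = 2*w + 3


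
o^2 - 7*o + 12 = (o - 4)*(o - 3)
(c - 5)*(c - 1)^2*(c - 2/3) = c^4 - 23*c^3/3 + 47*c^2/3 - 37*c/3 + 10/3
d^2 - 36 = (d - 6)*(d + 6)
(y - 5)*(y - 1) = y^2 - 6*y + 5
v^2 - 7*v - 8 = (v - 8)*(v + 1)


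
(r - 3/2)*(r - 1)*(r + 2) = r^3 - r^2/2 - 7*r/2 + 3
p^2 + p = p*(p + 1)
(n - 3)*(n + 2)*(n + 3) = n^3 + 2*n^2 - 9*n - 18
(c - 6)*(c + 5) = c^2 - c - 30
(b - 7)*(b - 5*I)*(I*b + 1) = I*b^3 + 6*b^2 - 7*I*b^2 - 42*b - 5*I*b + 35*I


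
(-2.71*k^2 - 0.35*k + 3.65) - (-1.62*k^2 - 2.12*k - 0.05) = -1.09*k^2 + 1.77*k + 3.7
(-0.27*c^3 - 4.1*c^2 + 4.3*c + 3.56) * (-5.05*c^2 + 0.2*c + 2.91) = 1.3635*c^5 + 20.651*c^4 - 23.3207*c^3 - 29.049*c^2 + 13.225*c + 10.3596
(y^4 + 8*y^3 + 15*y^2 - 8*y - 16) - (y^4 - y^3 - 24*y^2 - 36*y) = 9*y^3 + 39*y^2 + 28*y - 16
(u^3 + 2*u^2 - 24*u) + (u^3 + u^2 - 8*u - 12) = 2*u^3 + 3*u^2 - 32*u - 12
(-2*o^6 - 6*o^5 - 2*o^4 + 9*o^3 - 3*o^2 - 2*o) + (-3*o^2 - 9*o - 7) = -2*o^6 - 6*o^5 - 2*o^4 + 9*o^3 - 6*o^2 - 11*o - 7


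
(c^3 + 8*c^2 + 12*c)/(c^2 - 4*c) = (c^2 + 8*c + 12)/(c - 4)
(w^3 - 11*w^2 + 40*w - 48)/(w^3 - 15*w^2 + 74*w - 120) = (w^2 - 7*w + 12)/(w^2 - 11*w + 30)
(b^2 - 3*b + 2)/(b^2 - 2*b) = (b - 1)/b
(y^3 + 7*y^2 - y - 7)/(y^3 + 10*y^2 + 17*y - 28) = (y + 1)/(y + 4)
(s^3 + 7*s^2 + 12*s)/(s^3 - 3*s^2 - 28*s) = (s + 3)/(s - 7)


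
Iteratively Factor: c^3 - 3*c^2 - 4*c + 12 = (c - 3)*(c^2 - 4) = (c - 3)*(c - 2)*(c + 2)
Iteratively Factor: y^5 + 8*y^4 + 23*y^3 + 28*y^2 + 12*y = (y)*(y^4 + 8*y^3 + 23*y^2 + 28*y + 12) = y*(y + 3)*(y^3 + 5*y^2 + 8*y + 4) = y*(y + 2)*(y + 3)*(y^2 + 3*y + 2) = y*(y + 1)*(y + 2)*(y + 3)*(y + 2)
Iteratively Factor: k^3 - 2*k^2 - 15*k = (k + 3)*(k^2 - 5*k) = k*(k + 3)*(k - 5)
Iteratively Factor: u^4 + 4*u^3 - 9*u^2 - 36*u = (u - 3)*(u^3 + 7*u^2 + 12*u) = (u - 3)*(u + 4)*(u^2 + 3*u) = (u - 3)*(u + 3)*(u + 4)*(u)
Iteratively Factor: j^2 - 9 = (j + 3)*(j - 3)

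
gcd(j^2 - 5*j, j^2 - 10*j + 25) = j - 5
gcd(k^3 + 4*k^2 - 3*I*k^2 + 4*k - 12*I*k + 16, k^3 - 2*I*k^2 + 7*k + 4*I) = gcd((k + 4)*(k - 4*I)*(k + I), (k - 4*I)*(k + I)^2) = k^2 - 3*I*k + 4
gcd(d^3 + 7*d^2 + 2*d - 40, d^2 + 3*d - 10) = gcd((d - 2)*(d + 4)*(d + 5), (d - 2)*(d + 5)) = d^2 + 3*d - 10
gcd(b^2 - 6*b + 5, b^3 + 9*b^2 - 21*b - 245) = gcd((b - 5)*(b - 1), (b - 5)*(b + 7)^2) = b - 5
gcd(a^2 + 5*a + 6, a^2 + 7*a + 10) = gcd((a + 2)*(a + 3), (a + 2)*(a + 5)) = a + 2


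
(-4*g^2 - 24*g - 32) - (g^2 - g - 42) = -5*g^2 - 23*g + 10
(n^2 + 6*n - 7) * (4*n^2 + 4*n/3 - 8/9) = 4*n^4 + 76*n^3/3 - 188*n^2/9 - 44*n/3 + 56/9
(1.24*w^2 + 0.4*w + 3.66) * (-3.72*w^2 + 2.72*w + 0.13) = -4.6128*w^4 + 1.8848*w^3 - 12.366*w^2 + 10.0072*w + 0.4758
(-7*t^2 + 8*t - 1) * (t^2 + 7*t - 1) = -7*t^4 - 41*t^3 + 62*t^2 - 15*t + 1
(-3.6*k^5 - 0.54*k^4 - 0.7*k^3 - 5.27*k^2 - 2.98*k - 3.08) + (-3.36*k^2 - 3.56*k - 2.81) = -3.6*k^5 - 0.54*k^4 - 0.7*k^3 - 8.63*k^2 - 6.54*k - 5.89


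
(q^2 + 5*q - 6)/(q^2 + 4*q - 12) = (q - 1)/(q - 2)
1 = 1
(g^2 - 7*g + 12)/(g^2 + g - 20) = (g - 3)/(g + 5)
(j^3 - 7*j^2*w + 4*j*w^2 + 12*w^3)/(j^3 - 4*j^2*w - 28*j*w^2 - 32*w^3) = (-j^3 + 7*j^2*w - 4*j*w^2 - 12*w^3)/(-j^3 + 4*j^2*w + 28*j*w^2 + 32*w^3)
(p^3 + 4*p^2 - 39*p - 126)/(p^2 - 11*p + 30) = (p^2 + 10*p + 21)/(p - 5)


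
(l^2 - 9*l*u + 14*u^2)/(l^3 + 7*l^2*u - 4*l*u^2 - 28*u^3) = (l - 7*u)/(l^2 + 9*l*u + 14*u^2)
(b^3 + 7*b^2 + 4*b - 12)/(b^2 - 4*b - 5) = (-b^3 - 7*b^2 - 4*b + 12)/(-b^2 + 4*b + 5)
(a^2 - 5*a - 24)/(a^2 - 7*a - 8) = (a + 3)/(a + 1)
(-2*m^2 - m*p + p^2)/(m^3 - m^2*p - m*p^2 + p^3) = (-2*m + p)/(m^2 - 2*m*p + p^2)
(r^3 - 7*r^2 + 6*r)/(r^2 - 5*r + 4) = r*(r - 6)/(r - 4)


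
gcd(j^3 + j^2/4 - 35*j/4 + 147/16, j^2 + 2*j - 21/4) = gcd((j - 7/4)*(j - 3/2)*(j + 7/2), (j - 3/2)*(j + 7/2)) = j^2 + 2*j - 21/4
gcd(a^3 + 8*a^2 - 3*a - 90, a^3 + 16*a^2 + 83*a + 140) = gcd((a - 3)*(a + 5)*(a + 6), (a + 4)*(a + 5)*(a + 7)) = a + 5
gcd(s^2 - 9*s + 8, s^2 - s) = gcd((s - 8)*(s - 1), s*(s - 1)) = s - 1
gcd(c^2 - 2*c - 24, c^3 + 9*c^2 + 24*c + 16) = c + 4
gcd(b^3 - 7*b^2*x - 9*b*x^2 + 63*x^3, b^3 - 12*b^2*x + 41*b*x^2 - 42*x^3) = b^2 - 10*b*x + 21*x^2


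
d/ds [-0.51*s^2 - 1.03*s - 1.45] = -1.02*s - 1.03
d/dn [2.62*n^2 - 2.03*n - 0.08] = 5.24*n - 2.03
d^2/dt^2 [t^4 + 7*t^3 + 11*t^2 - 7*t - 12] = 12*t^2 + 42*t + 22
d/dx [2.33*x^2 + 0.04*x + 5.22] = 4.66*x + 0.04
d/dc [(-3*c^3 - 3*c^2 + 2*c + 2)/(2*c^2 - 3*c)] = (-6*c^4 + 18*c^3 + 5*c^2 - 8*c + 6)/(c^2*(4*c^2 - 12*c + 9))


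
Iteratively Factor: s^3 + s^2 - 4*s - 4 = (s + 1)*(s^2 - 4) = (s - 2)*(s + 1)*(s + 2)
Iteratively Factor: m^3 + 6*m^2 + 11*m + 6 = (m + 1)*(m^2 + 5*m + 6) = (m + 1)*(m + 2)*(m + 3)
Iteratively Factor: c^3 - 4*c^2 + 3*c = (c)*(c^2 - 4*c + 3) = c*(c - 3)*(c - 1)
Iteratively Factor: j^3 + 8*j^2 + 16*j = (j + 4)*(j^2 + 4*j) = j*(j + 4)*(j + 4)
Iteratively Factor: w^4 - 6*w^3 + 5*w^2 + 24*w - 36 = (w - 3)*(w^3 - 3*w^2 - 4*w + 12) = (w - 3)^2*(w^2 - 4) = (w - 3)^2*(w - 2)*(w + 2)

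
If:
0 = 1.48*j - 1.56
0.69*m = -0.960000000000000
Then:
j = 1.05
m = -1.39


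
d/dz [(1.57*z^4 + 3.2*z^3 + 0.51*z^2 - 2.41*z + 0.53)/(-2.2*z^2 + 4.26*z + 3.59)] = (-6.908*z^5 + 13.0246*z^4 + 49.8092*z^3 + 31.3346*z^2 + 5.9938*z - 10.9097)/(4.84*z^4 - 18.744*z^3 + 2.3516*z^2 + 30.5868*z + 12.8881)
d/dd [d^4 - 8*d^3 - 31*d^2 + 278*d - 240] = 4*d^3 - 24*d^2 - 62*d + 278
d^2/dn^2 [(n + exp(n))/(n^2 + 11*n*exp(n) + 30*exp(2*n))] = (2*(n + exp(n))*(11*n*exp(n) + 2*n + 60*exp(2*n) + 11*exp(n))^2 - ((n + exp(n))*(11*n*exp(n) + 120*exp(2*n) + 22*exp(n) + 2) + 2*(exp(n) + 1)*(11*n*exp(n) + 2*n + 60*exp(2*n) + 11*exp(n)))*(n^2 + 11*n*exp(n) + 30*exp(2*n)) + (n^2 + 11*n*exp(n) + 30*exp(2*n))^2*exp(n))/(n^2 + 11*n*exp(n) + 30*exp(2*n))^3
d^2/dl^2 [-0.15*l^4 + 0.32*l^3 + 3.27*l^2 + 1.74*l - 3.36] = -1.8*l^2 + 1.92*l + 6.54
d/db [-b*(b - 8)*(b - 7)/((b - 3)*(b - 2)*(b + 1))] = (-11*b^4 + 110*b^3 - 227*b^2 + 180*b - 336)/(b^6 - 8*b^5 + 18*b^4 + 4*b^3 - 47*b^2 + 12*b + 36)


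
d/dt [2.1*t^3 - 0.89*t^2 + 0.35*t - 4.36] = 6.3*t^2 - 1.78*t + 0.35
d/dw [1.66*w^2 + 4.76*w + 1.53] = 3.32*w + 4.76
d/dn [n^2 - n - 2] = 2*n - 1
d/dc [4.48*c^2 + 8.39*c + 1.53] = 8.96*c + 8.39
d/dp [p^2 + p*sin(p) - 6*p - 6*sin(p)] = p*cos(p) + 2*p + sin(p) - 6*cos(p) - 6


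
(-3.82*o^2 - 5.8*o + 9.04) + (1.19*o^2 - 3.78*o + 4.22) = -2.63*o^2 - 9.58*o + 13.26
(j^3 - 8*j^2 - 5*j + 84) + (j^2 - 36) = j^3 - 7*j^2 - 5*j + 48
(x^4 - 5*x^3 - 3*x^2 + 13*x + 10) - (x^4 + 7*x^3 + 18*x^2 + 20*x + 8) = -12*x^3 - 21*x^2 - 7*x + 2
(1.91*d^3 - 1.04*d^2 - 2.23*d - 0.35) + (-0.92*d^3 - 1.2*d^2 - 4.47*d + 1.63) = 0.99*d^3 - 2.24*d^2 - 6.7*d + 1.28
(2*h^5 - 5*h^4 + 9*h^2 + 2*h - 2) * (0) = 0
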